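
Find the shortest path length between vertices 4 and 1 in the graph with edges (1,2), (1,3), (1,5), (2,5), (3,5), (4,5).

Step 1: Build adjacency list:
  1: 2, 3, 5
  2: 1, 5
  3: 1, 5
  4: 5
  5: 1, 2, 3, 4

Step 2: BFS from vertex 4 to find shortest path to 1:
  vertex 5 reached at distance 1
  vertex 1 reached at distance 2

Step 3: Shortest path: 4 -> 5 -> 1
Path length: 2 edges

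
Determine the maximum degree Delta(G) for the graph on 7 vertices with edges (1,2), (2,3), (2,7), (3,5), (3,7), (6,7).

Step 1: Count edges incident to each vertex:
  deg(1) = 1 (neighbors: 2)
  deg(2) = 3 (neighbors: 1, 3, 7)
  deg(3) = 3 (neighbors: 2, 5, 7)
  deg(4) = 0 (neighbors: none)
  deg(5) = 1 (neighbors: 3)
  deg(6) = 1 (neighbors: 7)
  deg(7) = 3 (neighbors: 2, 3, 6)

Step 2: Find maximum:
  max(1, 3, 3, 0, 1, 1, 3) = 3 (vertex 2)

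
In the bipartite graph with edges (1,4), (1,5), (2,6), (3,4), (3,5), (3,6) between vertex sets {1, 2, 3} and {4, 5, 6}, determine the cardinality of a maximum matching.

Step 1: List the neighbors of each left vertex:
  1: 4, 5
  2: 6
  3: 4, 5, 6

Step 2: Greedily match left vertices, then look for augmenting paths:
  Match 1 -- 4
  Match 2 -- 6
  Match 3 -- 5
  No augmenting path remains.

Step 3: Verify this is maximum:
  Matching size 3 = min(|L|, |R|) = min(3, 3), which is an upper bound, so this matching is maximum.

Maximum matching: {(1,4), (2,6), (3,5)}
Size: 3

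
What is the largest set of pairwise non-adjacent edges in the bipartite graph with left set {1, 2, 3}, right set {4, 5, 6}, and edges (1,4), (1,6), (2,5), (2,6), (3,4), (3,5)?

Step 1: List the neighbors of each left vertex:
  1: 4, 6
  2: 5, 6
  3: 4, 5

Step 2: Greedily match left vertices, then look for augmenting paths:
  Match 1 -- 6
  Match 2 -- 5
  Match 3 -- 4
  No augmenting path remains.

Step 3: Verify this is maximum:
  Matching size 3 = min(|L|, |R|) = min(3, 3), which is an upper bound, so this matching is maximum.

Maximum matching: {(1,6), (2,5), (3,4)}
Size: 3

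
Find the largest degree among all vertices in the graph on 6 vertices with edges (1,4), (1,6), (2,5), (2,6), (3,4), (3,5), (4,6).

Step 1: Count edges incident to each vertex:
  deg(1) = 2 (neighbors: 4, 6)
  deg(2) = 2 (neighbors: 5, 6)
  deg(3) = 2 (neighbors: 4, 5)
  deg(4) = 3 (neighbors: 1, 3, 6)
  deg(5) = 2 (neighbors: 2, 3)
  deg(6) = 3 (neighbors: 1, 2, 4)

Step 2: Find maximum:
  max(2, 2, 2, 3, 2, 3) = 3 (vertex 4)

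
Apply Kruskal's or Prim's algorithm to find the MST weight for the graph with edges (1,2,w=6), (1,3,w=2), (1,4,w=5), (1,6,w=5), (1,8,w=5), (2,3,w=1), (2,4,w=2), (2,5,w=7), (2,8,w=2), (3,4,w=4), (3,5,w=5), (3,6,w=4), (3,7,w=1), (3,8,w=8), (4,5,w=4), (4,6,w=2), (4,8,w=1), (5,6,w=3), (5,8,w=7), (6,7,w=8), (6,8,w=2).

Apply Kruskal's algorithm (sort edges by weight, add if no cycle):

Sorted edges by weight:
  (2,3) w=1
  (3,7) w=1
  (4,8) w=1
  (1,3) w=2
  (2,4) w=2
  (2,8) w=2
  (4,6) w=2
  (6,8) w=2
  (5,6) w=3
  (3,6) w=4
  (3,4) w=4
  (4,5) w=4
  (1,8) w=5
  (1,4) w=5
  (1,6) w=5
  (3,5) w=5
  (1,2) w=6
  (2,5) w=7
  (5,8) w=7
  (3,8) w=8
  (6,7) w=8

Add edge (2,3) w=1 -- no cycle. Running total: 1
Add edge (3,7) w=1 -- no cycle. Running total: 2
Add edge (4,8) w=1 -- no cycle. Running total: 3
Add edge (1,3) w=2 -- no cycle. Running total: 5
Add edge (2,4) w=2 -- no cycle. Running total: 7
Skip edge (2,8) w=2 -- would create cycle
Add edge (4,6) w=2 -- no cycle. Running total: 9
Skip edge (6,8) w=2 -- would create cycle
Add edge (5,6) w=3 -- no cycle. Running total: 12

MST edges: (2,3,w=1), (3,7,w=1), (4,8,w=1), (1,3,w=2), (2,4,w=2), (4,6,w=2), (5,6,w=3)
Total MST weight: 1 + 1 + 1 + 2 + 2 + 2 + 3 = 12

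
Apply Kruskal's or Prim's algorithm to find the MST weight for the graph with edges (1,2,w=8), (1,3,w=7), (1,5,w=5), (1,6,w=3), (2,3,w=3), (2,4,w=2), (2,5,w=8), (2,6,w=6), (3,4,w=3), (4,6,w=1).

Apply Kruskal's algorithm (sort edges by weight, add if no cycle):

Sorted edges by weight:
  (4,6) w=1
  (2,4) w=2
  (1,6) w=3
  (2,3) w=3
  (3,4) w=3
  (1,5) w=5
  (2,6) w=6
  (1,3) w=7
  (1,2) w=8
  (2,5) w=8

Add edge (4,6) w=1 -- no cycle. Running total: 1
Add edge (2,4) w=2 -- no cycle. Running total: 3
Add edge (1,6) w=3 -- no cycle. Running total: 6
Add edge (2,3) w=3 -- no cycle. Running total: 9
Skip edge (3,4) w=3 -- would create cycle
Add edge (1,5) w=5 -- no cycle. Running total: 14

MST edges: (4,6,w=1), (2,4,w=2), (1,6,w=3), (2,3,w=3), (1,5,w=5)
Total MST weight: 1 + 2 + 3 + 3 + 5 = 14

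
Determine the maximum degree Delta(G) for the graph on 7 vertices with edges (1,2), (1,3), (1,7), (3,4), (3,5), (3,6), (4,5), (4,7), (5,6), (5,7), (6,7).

Step 1: Count edges incident to each vertex:
  deg(1) = 3 (neighbors: 2, 3, 7)
  deg(2) = 1 (neighbors: 1)
  deg(3) = 4 (neighbors: 1, 4, 5, 6)
  deg(4) = 3 (neighbors: 3, 5, 7)
  deg(5) = 4 (neighbors: 3, 4, 6, 7)
  deg(6) = 3 (neighbors: 3, 5, 7)
  deg(7) = 4 (neighbors: 1, 4, 5, 6)

Step 2: Find maximum:
  max(3, 1, 4, 3, 4, 3, 4) = 4 (vertex 3)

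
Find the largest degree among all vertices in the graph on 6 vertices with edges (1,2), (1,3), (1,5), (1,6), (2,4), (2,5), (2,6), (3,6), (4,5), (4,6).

Step 1: Count edges incident to each vertex:
  deg(1) = 4 (neighbors: 2, 3, 5, 6)
  deg(2) = 4 (neighbors: 1, 4, 5, 6)
  deg(3) = 2 (neighbors: 1, 6)
  deg(4) = 3 (neighbors: 2, 5, 6)
  deg(5) = 3 (neighbors: 1, 2, 4)
  deg(6) = 4 (neighbors: 1, 2, 3, 4)

Step 2: Find maximum:
  max(4, 4, 2, 3, 3, 4) = 4 (vertex 1)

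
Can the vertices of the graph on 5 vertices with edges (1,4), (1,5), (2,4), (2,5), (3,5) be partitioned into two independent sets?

Step 1: Attempt 2-coloring using BFS:
  Start at vertex 1, assign color 0
  Color vertex 4 with color 1 (neighbor of 1)
  Color vertex 5 with color 1 (neighbor of 1)
  Color vertex 2 with color 0 (neighbor of 4)
  Color vertex 3 with color 0 (neighbor of 5)

Step 2: 2-coloring succeeded. No conflicts found.
  Set A (color 0): {1, 2, 3}
  Set B (color 1): {4, 5}

The graph is bipartite with partition {1, 2, 3}, {4, 5}.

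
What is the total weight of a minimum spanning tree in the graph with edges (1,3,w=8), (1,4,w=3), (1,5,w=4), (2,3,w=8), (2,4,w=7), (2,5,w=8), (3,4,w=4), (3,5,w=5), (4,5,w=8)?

Apply Kruskal's algorithm (sort edges by weight, add if no cycle):

Sorted edges by weight:
  (1,4) w=3
  (1,5) w=4
  (3,4) w=4
  (3,5) w=5
  (2,4) w=7
  (1,3) w=8
  (2,3) w=8
  (2,5) w=8
  (4,5) w=8

Add edge (1,4) w=3 -- no cycle. Running total: 3
Add edge (1,5) w=4 -- no cycle. Running total: 7
Add edge (3,4) w=4 -- no cycle. Running total: 11
Skip edge (3,5) w=5 -- would create cycle
Add edge (2,4) w=7 -- no cycle. Running total: 18

MST edges: (1,4,w=3), (1,5,w=4), (3,4,w=4), (2,4,w=7)
Total MST weight: 3 + 4 + 4 + 7 = 18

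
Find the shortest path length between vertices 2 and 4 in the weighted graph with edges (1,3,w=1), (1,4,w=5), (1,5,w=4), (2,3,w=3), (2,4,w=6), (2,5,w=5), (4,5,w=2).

Step 1: Build adjacency list with weights:
  1: 3(w=1), 4(w=5), 5(w=4)
  2: 3(w=3), 4(w=6), 5(w=5)
  3: 1(w=1), 2(w=3)
  4: 1(w=5), 2(w=6), 5(w=2)
  5: 1(w=4), 2(w=5), 4(w=2)

Step 2: Apply Dijkstra's algorithm from vertex 2:
  Visit vertex 2 (distance=0)
    Update dist[3] = 3
    Update dist[4] = 6
    Update dist[5] = 5
  Visit vertex 3 (distance=3)
    Update dist[1] = 4
  Visit vertex 1 (distance=4)
  Visit vertex 5 (distance=5)
  Visit vertex 4 (distance=6)

Step 3: Shortest path: 2 -> 4
Total weight: 6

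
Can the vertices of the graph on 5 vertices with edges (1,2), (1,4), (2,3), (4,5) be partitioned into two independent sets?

Step 1: Attempt 2-coloring using BFS:
  Start at vertex 1, assign color 0
  Color vertex 2 with color 1 (neighbor of 1)
  Color vertex 4 with color 1 (neighbor of 1)
  Color vertex 3 with color 0 (neighbor of 2)
  Color vertex 5 with color 0 (neighbor of 4)

Step 2: 2-coloring succeeded. No conflicts found.
  Set A (color 0): {1, 3, 5}
  Set B (color 1): {2, 4}

The graph is bipartite with partition {1, 3, 5}, {2, 4}.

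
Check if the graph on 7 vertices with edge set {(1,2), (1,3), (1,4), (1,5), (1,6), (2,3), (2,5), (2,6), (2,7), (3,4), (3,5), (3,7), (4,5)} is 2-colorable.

Step 1: Attempt 2-coloring using BFS:
  Start at vertex 1, assign color 0
  Color vertex 2 with color 1 (neighbor of 1)
  Color vertex 3 with color 1 (neighbor of 1)
  Color vertex 4 with color 1 (neighbor of 1)
  Color vertex 5 with color 1 (neighbor of 1)
  Color vertex 6 with color 1 (neighbor of 1)

Step 2: Conflict found! Vertices 2 and 3 are adjacent but have the same color.
This means the graph contains an odd cycle.

The graph is NOT bipartite.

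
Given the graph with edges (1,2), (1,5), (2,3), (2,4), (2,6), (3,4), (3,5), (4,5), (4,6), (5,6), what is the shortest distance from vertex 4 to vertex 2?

Step 1: Build adjacency list:
  1: 2, 5
  2: 1, 3, 4, 6
  3: 2, 4, 5
  4: 2, 3, 5, 6
  5: 1, 3, 4, 6
  6: 2, 4, 5

Step 2: BFS from vertex 4 to find shortest path to 2:
  vertex 2 reached at distance 1

Step 3: Shortest path: 4 -> 2
Path length: 1 edge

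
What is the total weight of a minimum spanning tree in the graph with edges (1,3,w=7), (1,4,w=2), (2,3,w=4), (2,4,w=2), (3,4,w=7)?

Apply Kruskal's algorithm (sort edges by weight, add if no cycle):

Sorted edges by weight:
  (1,4) w=2
  (2,4) w=2
  (2,3) w=4
  (1,3) w=7
  (3,4) w=7

Add edge (1,4) w=2 -- no cycle. Running total: 2
Add edge (2,4) w=2 -- no cycle. Running total: 4
Add edge (2,3) w=4 -- no cycle. Running total: 8

MST edges: (1,4,w=2), (2,4,w=2), (2,3,w=4)
Total MST weight: 2 + 2 + 4 = 8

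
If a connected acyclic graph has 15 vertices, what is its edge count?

A tree on n vertices always has exactly n - 1 edges.
For n = 15: edges = 15 - 1 = 14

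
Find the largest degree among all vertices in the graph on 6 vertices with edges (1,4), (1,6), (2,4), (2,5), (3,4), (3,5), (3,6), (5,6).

Step 1: Count edges incident to each vertex:
  deg(1) = 2 (neighbors: 4, 6)
  deg(2) = 2 (neighbors: 4, 5)
  deg(3) = 3 (neighbors: 4, 5, 6)
  deg(4) = 3 (neighbors: 1, 2, 3)
  deg(5) = 3 (neighbors: 2, 3, 6)
  deg(6) = 3 (neighbors: 1, 3, 5)

Step 2: Find maximum:
  max(2, 2, 3, 3, 3, 3) = 3 (vertex 3)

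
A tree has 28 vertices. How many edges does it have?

A tree on n vertices always has exactly n - 1 edges.
For n = 28: edges = 28 - 1 = 27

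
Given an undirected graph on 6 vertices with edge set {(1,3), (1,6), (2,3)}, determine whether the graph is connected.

Step 1: Build adjacency list from edges:
  1: 3, 6
  2: 3
  3: 1, 2
  4: (none)
  5: (none)
  6: 1

Step 2: Run BFS/DFS from vertex 1:
  Visited: {1, 3, 6, 2}
  Reached 4 of 6 vertices

Step 3: Only 4 of 6 vertices reached. Graph is disconnected.
Connected components: {1, 2, 3, 6}, {4}, {5}
Answer: No, the graph is not connected (3 components).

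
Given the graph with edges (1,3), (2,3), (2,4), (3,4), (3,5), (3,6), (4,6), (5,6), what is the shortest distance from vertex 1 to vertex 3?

Step 1: Build adjacency list:
  1: 3
  2: 3, 4
  3: 1, 2, 4, 5, 6
  4: 2, 3, 6
  5: 3, 6
  6: 3, 4, 5

Step 2: BFS from vertex 1 to find shortest path to 3:
  vertex 3 reached at distance 1

Step 3: Shortest path: 1 -> 3
Path length: 1 edge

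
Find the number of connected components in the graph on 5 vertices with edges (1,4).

Step 1: Build adjacency list from edges:
  1: 4
  2: (none)
  3: (none)
  4: 1
  5: (none)

Step 2: Run BFS/DFS from vertex 1:
  Visited: {1, 4}
  Reached 2 of 5 vertices

Step 3: Only 2 of 5 vertices reached. Graph is disconnected.
Connected components: {1, 4}, {2}, {3}, {5}
Number of connected components: 4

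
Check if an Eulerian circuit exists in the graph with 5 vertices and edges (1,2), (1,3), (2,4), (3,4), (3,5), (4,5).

Step 1: Find the degree of each vertex:
  deg(1) = 2
  deg(2) = 2
  deg(3) = 3
  deg(4) = 3
  deg(5) = 2

Step 2: Count vertices with odd degree:
  Odd-degree vertices: 3, 4 (2 total)

Step 3: Apply Euler's theorem:
  - Eulerian circuit exists iff graph is connected and all vertices have even degree
  - Eulerian path exists iff graph is connected and has 0 or 2 odd-degree vertices

Graph is connected with exactly 2 odd-degree vertices (3, 4).
Eulerian path exists (starting and ending at the odd-degree vertices), but no Eulerian circuit.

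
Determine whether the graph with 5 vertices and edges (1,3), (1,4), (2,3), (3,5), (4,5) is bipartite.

Step 1: Attempt 2-coloring using BFS:
  Start at vertex 1, assign color 0
  Color vertex 3 with color 1 (neighbor of 1)
  Color vertex 4 with color 1 (neighbor of 1)
  Color vertex 2 with color 0 (neighbor of 3)
  Color vertex 5 with color 0 (neighbor of 3)

Step 2: 2-coloring succeeded. No conflicts found.
  Set A (color 0): {1, 2, 5}
  Set B (color 1): {3, 4}

The graph is bipartite with partition {1, 2, 5}, {3, 4}.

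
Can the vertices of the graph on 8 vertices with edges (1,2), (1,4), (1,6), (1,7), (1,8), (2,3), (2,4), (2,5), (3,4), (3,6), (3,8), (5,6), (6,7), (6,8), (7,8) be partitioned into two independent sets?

Step 1: Attempt 2-coloring using BFS:
  Start at vertex 1, assign color 0
  Color vertex 2 with color 1 (neighbor of 1)
  Color vertex 4 with color 1 (neighbor of 1)
  Color vertex 6 with color 1 (neighbor of 1)
  Color vertex 7 with color 1 (neighbor of 1)
  Color vertex 8 with color 1 (neighbor of 1)
  Color vertex 3 with color 0 (neighbor of 2)

Step 2: Conflict found! Vertices 2 and 4 are adjacent but have the same color.
This means the graph contains an odd cycle.

The graph is NOT bipartite.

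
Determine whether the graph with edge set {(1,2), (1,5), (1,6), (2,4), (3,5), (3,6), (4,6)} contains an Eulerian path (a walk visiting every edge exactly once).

Step 1: Find the degree of each vertex:
  deg(1) = 3
  deg(2) = 2
  deg(3) = 2
  deg(4) = 2
  deg(5) = 2
  deg(6) = 3

Step 2: Count vertices with odd degree:
  Odd-degree vertices: 1, 6 (2 total)

Step 3: Apply Euler's theorem:
  - Eulerian circuit exists iff graph is connected and all vertices have even degree
  - Eulerian path exists iff graph is connected and has 0 or 2 odd-degree vertices

Graph is connected with exactly 2 odd-degree vertices (1, 6).
Eulerian path exists (starting and ending at the odd-degree vertices), but no Eulerian circuit.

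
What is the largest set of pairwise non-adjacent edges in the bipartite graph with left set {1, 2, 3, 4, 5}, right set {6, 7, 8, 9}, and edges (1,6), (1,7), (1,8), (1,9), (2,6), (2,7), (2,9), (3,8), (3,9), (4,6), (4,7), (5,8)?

Step 1: List the neighbors of each left vertex:
  1: 6, 7, 8, 9
  2: 6, 7, 9
  3: 8, 9
  4: 6, 7
  5: 8

Step 2: Greedily match left vertices, then look for augmenting paths:
  Match 1 -- 9
  Match 2 -- 7
  Match 3 -- 8
  Match 4 -- 6
  No augmenting path remains.

Step 3: Verify this is maximum:
  Matching size 4 = min(|L|, |R|) = min(5, 4), which is an upper bound, so this matching is maximum.

Maximum matching: {(1,9), (2,7), (3,8), (4,6)}
Size: 4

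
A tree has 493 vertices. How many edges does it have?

A tree on n vertices always has exactly n - 1 edges.
For n = 493: edges = 493 - 1 = 492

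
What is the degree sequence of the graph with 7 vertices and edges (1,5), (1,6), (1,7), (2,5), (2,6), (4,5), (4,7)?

Step 1: Count edges incident to each vertex:
  deg(1) = 3 (neighbors: 5, 6, 7)
  deg(2) = 2 (neighbors: 5, 6)
  deg(3) = 0 (neighbors: none)
  deg(4) = 2 (neighbors: 5, 7)
  deg(5) = 3 (neighbors: 1, 2, 4)
  deg(6) = 2 (neighbors: 1, 2)
  deg(7) = 2 (neighbors: 1, 4)

Step 2: Sort degrees in non-increasing order:
  Degrees: [3, 2, 0, 2, 3, 2, 2] -> sorted: [3, 3, 2, 2, 2, 2, 0]

Degree sequence: [3, 3, 2, 2, 2, 2, 0]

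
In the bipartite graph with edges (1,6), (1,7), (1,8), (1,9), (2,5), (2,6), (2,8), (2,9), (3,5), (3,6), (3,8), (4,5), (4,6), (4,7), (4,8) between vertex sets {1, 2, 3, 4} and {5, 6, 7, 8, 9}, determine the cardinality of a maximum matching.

Step 1: List the neighbors of each left vertex:
  1: 6, 7, 8, 9
  2: 5, 6, 8, 9
  3: 5, 6, 8
  4: 5, 6, 7, 8

Step 2: Greedily match left vertices, then look for augmenting paths:
  Match 1 -- 6
  Match 2 -- 5
  Match 3 -- 8
  Match 4 -- 7
  No augmenting path remains.

Step 3: Verify this is maximum:
  Matching size 4 = min(|L|, |R|) = min(4, 5), which is an upper bound, so this matching is maximum.

Maximum matching: {(1,6), (2,5), (3,8), (4,7)}
Size: 4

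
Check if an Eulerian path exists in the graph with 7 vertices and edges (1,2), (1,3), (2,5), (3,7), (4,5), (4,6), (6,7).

Step 1: Find the degree of each vertex:
  deg(1) = 2
  deg(2) = 2
  deg(3) = 2
  deg(4) = 2
  deg(5) = 2
  deg(6) = 2
  deg(7) = 2

Step 2: Count vertices with odd degree:
  All vertices have even degree (0 odd-degree vertices)

Step 3: Apply Euler's theorem:
  - Eulerian circuit exists iff graph is connected and all vertices have even degree
  - Eulerian path exists iff graph is connected and has 0 or 2 odd-degree vertices

Graph is connected with 0 odd-degree vertices.
Both Eulerian circuit and Eulerian path exist.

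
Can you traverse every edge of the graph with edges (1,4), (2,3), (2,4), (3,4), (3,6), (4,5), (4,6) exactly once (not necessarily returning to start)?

Step 1: Find the degree of each vertex:
  deg(1) = 1
  deg(2) = 2
  deg(3) = 3
  deg(4) = 5
  deg(5) = 1
  deg(6) = 2

Step 2: Count vertices with odd degree:
  Odd-degree vertices: 1, 3, 4, 5 (4 total)

Step 3: Apply Euler's theorem:
  - Eulerian circuit exists iff graph is connected and all vertices have even degree
  - Eulerian path exists iff graph is connected and has 0 or 2 odd-degree vertices

Graph has 4 odd-degree vertices (need 0 or 2).
Neither Eulerian path nor Eulerian circuit exists.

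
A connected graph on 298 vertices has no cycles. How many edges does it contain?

A tree on n vertices always has exactly n - 1 edges.
For n = 298: edges = 298 - 1 = 297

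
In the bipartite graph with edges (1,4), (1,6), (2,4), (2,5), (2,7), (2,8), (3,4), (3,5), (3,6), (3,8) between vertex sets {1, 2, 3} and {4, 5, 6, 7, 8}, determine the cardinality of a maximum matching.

Step 1: List the neighbors of each left vertex:
  1: 4, 6
  2: 4, 5, 7, 8
  3: 4, 5, 6, 8

Step 2: Greedily match left vertices, then look for augmenting paths:
  Match 1 -- 4
  Match 2 -- 5
  Match 3 -- 6
  No augmenting path remains.

Step 3: Verify this is maximum:
  Matching size 3 = min(|L|, |R|) = min(3, 5), which is an upper bound, so this matching is maximum.

Maximum matching: {(1,4), (2,5), (3,6)}
Size: 3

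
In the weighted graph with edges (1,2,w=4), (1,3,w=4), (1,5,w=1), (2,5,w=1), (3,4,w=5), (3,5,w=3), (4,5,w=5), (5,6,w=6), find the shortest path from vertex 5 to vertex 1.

Step 1: Build adjacency list with weights:
  1: 2(w=4), 3(w=4), 5(w=1)
  2: 1(w=4), 5(w=1)
  3: 1(w=4), 4(w=5), 5(w=3)
  4: 3(w=5), 5(w=5)
  5: 1(w=1), 2(w=1), 3(w=3), 4(w=5), 6(w=6)
  6: 5(w=6)

Step 2: Apply Dijkstra's algorithm from vertex 5:
  Visit vertex 5 (distance=0)
    Update dist[1] = 1
    Update dist[2] = 1
    Update dist[3] = 3
    Update dist[4] = 5
    Update dist[6] = 6
  Visit vertex 1 (distance=1)

Step 3: Shortest path: 5 -> 1
Total weight: 1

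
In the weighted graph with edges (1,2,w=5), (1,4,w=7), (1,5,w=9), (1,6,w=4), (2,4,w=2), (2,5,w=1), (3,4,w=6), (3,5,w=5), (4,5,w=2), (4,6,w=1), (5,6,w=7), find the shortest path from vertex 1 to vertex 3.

Step 1: Build adjacency list with weights:
  1: 2(w=5), 4(w=7), 5(w=9), 6(w=4)
  2: 1(w=5), 4(w=2), 5(w=1)
  3: 4(w=6), 5(w=5)
  4: 1(w=7), 2(w=2), 3(w=6), 5(w=2), 6(w=1)
  5: 1(w=9), 2(w=1), 3(w=5), 4(w=2), 6(w=7)
  6: 1(w=4), 4(w=1), 5(w=7)

Step 2: Apply Dijkstra's algorithm from vertex 1:
  Visit vertex 1 (distance=0)
    Update dist[2] = 5
    Update dist[4] = 7
    Update dist[5] = 9
    Update dist[6] = 4
  Visit vertex 6 (distance=4)
    Update dist[4] = 5
  Visit vertex 2 (distance=5)
    Update dist[5] = 6
  Visit vertex 4 (distance=5)
    Update dist[3] = 11
  Visit vertex 5 (distance=6)
  Visit vertex 3 (distance=11)

Step 3: Shortest path: 1 -> 6 -> 4 -> 3
Total weight: 4 + 1 + 6 = 11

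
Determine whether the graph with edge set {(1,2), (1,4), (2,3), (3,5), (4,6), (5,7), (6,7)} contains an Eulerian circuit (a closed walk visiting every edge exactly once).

Step 1: Find the degree of each vertex:
  deg(1) = 2
  deg(2) = 2
  deg(3) = 2
  deg(4) = 2
  deg(5) = 2
  deg(6) = 2
  deg(7) = 2

Step 2: Count vertices with odd degree:
  All vertices have even degree (0 odd-degree vertices)

Step 3: Apply Euler's theorem:
  - Eulerian circuit exists iff graph is connected and all vertices have even degree
  - Eulerian path exists iff graph is connected and has 0 or 2 odd-degree vertices

Graph is connected with 0 odd-degree vertices.
Both Eulerian circuit and Eulerian path exist.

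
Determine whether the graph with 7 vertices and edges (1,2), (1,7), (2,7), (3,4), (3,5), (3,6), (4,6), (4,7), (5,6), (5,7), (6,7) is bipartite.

Step 1: Attempt 2-coloring using BFS:
  Start at vertex 1, assign color 0
  Color vertex 2 with color 1 (neighbor of 1)
  Color vertex 7 with color 1 (neighbor of 1)

Step 2: Conflict found! Vertices 2 and 7 are adjacent but have the same color.
This means the graph contains an odd cycle.

The graph is NOT bipartite.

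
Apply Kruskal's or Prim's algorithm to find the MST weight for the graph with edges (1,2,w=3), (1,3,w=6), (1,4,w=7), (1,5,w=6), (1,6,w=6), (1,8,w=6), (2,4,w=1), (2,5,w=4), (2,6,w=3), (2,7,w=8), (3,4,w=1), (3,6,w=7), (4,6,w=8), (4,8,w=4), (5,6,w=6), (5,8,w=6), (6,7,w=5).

Apply Kruskal's algorithm (sort edges by weight, add if no cycle):

Sorted edges by weight:
  (2,4) w=1
  (3,4) w=1
  (1,2) w=3
  (2,6) w=3
  (2,5) w=4
  (4,8) w=4
  (6,7) w=5
  (1,8) w=6
  (1,3) w=6
  (1,5) w=6
  (1,6) w=6
  (5,6) w=6
  (5,8) w=6
  (1,4) w=7
  (3,6) w=7
  (2,7) w=8
  (4,6) w=8

Add edge (2,4) w=1 -- no cycle. Running total: 1
Add edge (3,4) w=1 -- no cycle. Running total: 2
Add edge (1,2) w=3 -- no cycle. Running total: 5
Add edge (2,6) w=3 -- no cycle. Running total: 8
Add edge (2,5) w=4 -- no cycle. Running total: 12
Add edge (4,8) w=4 -- no cycle. Running total: 16
Add edge (6,7) w=5 -- no cycle. Running total: 21

MST edges: (2,4,w=1), (3,4,w=1), (1,2,w=3), (2,6,w=3), (2,5,w=4), (4,8,w=4), (6,7,w=5)
Total MST weight: 1 + 1 + 3 + 3 + 4 + 4 + 5 = 21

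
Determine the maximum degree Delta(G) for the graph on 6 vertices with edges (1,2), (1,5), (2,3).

Step 1: Count edges incident to each vertex:
  deg(1) = 2 (neighbors: 2, 5)
  deg(2) = 2 (neighbors: 1, 3)
  deg(3) = 1 (neighbors: 2)
  deg(4) = 0 (neighbors: none)
  deg(5) = 1 (neighbors: 1)
  deg(6) = 0 (neighbors: none)

Step 2: Find maximum:
  max(2, 2, 1, 0, 1, 0) = 2 (vertex 1)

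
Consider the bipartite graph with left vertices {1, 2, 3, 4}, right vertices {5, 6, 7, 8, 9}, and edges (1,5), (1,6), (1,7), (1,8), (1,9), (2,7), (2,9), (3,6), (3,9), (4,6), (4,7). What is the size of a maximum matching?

Step 1: List the neighbors of each left vertex:
  1: 5, 6, 7, 8, 9
  2: 7, 9
  3: 6, 9
  4: 6, 7

Step 2: Greedily match left vertices, then look for augmenting paths:
  Match 1 -- 5
  Match 2 -- 7
  Match 3 -- 9
  Match 4 -- 6
  No augmenting path remains.

Step 3: Verify this is maximum:
  Matching size 4 = min(|L|, |R|) = min(4, 5), which is an upper bound, so this matching is maximum.

Maximum matching: {(1,5), (2,7), (3,9), (4,6)}
Size: 4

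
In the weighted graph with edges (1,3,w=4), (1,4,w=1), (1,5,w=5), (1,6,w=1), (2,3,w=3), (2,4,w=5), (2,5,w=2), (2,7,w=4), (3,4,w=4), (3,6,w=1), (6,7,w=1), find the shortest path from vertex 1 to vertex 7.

Step 1: Build adjacency list with weights:
  1: 3(w=4), 4(w=1), 5(w=5), 6(w=1)
  2: 3(w=3), 4(w=5), 5(w=2), 7(w=4)
  3: 1(w=4), 2(w=3), 4(w=4), 6(w=1)
  4: 1(w=1), 2(w=5), 3(w=4)
  5: 1(w=5), 2(w=2)
  6: 1(w=1), 3(w=1), 7(w=1)
  7: 2(w=4), 6(w=1)

Step 2: Apply Dijkstra's algorithm from vertex 1:
  Visit vertex 1 (distance=0)
    Update dist[3] = 4
    Update dist[4] = 1
    Update dist[5] = 5
    Update dist[6] = 1
  Visit vertex 4 (distance=1)
    Update dist[2] = 6
  Visit vertex 6 (distance=1)
    Update dist[3] = 2
    Update dist[7] = 2
  Visit vertex 3 (distance=2)
    Update dist[2] = 5
  Visit vertex 7 (distance=2)

Step 3: Shortest path: 1 -> 6 -> 7
Total weight: 1 + 1 = 2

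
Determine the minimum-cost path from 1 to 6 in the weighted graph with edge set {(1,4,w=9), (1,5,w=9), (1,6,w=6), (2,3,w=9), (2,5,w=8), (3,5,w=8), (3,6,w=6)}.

Step 1: Build adjacency list with weights:
  1: 4(w=9), 5(w=9), 6(w=6)
  2: 3(w=9), 5(w=8)
  3: 2(w=9), 5(w=8), 6(w=6)
  4: 1(w=9)
  5: 1(w=9), 2(w=8), 3(w=8)
  6: 1(w=6), 3(w=6)

Step 2: Apply Dijkstra's algorithm from vertex 1:
  Visit vertex 1 (distance=0)
    Update dist[4] = 9
    Update dist[5] = 9
    Update dist[6] = 6
  Visit vertex 6 (distance=6)
    Update dist[3] = 12

Step 3: Shortest path: 1 -> 6
Total weight: 6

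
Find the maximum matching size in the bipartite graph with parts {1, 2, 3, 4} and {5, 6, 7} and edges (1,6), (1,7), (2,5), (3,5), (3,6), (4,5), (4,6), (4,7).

Step 1: List the neighbors of each left vertex:
  1: 6, 7
  2: 5
  3: 5, 6
  4: 5, 6, 7

Step 2: Greedily match left vertices, then look for augmenting paths:
  Match 1 -- 6
  Match 2 -- 5
  Match 4 -- 7
  No augmenting path remains.

Step 3: Verify this is maximum:
  Matching size 3 = min(|L|, |R|) = min(4, 3), which is an upper bound, so this matching is maximum.

Maximum matching: {(1,6), (2,5), (4,7)}
Size: 3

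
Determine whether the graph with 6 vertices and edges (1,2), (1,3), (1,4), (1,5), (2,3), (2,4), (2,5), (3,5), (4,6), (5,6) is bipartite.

Step 1: Attempt 2-coloring using BFS:
  Start at vertex 1, assign color 0
  Color vertex 2 with color 1 (neighbor of 1)
  Color vertex 3 with color 1 (neighbor of 1)
  Color vertex 4 with color 1 (neighbor of 1)
  Color vertex 5 with color 1 (neighbor of 1)

Step 2: Conflict found! Vertices 2 and 3 are adjacent but have the same color.
This means the graph contains an odd cycle.

The graph is NOT bipartite.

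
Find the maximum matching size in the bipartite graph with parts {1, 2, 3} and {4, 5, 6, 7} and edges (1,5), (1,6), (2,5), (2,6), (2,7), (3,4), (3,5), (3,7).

Step 1: List the neighbors of each left vertex:
  1: 5, 6
  2: 5, 6, 7
  3: 4, 5, 7

Step 2: Greedily match left vertices, then look for augmenting paths:
  Match 1 -- 5
  Match 2 -- 6
  Match 3 -- 4
  No augmenting path remains.

Step 3: Verify this is maximum:
  Matching size 3 = min(|L|, |R|) = min(3, 4), which is an upper bound, so this matching is maximum.

Maximum matching: {(1,5), (2,6), (3,4)}
Size: 3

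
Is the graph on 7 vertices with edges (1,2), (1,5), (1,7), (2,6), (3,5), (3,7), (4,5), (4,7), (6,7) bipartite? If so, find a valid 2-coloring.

Step 1: Attempt 2-coloring using BFS:
  Start at vertex 1, assign color 0
  Color vertex 2 with color 1 (neighbor of 1)
  Color vertex 5 with color 1 (neighbor of 1)
  Color vertex 7 with color 1 (neighbor of 1)
  Color vertex 6 with color 0 (neighbor of 2)
  Color vertex 3 with color 0 (neighbor of 5)
  Color vertex 4 with color 0 (neighbor of 5)

Step 2: 2-coloring succeeded. No conflicts found.
  Set A (color 0): {1, 3, 4, 6}
  Set B (color 1): {2, 5, 7}

The graph is bipartite with partition {1, 3, 4, 6}, {2, 5, 7}.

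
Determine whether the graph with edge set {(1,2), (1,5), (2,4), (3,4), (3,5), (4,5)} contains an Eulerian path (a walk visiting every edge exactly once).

Step 1: Find the degree of each vertex:
  deg(1) = 2
  deg(2) = 2
  deg(3) = 2
  deg(4) = 3
  deg(5) = 3

Step 2: Count vertices with odd degree:
  Odd-degree vertices: 4, 5 (2 total)

Step 3: Apply Euler's theorem:
  - Eulerian circuit exists iff graph is connected and all vertices have even degree
  - Eulerian path exists iff graph is connected and has 0 or 2 odd-degree vertices

Graph is connected with exactly 2 odd-degree vertices (4, 5).
Eulerian path exists (starting and ending at the odd-degree vertices), but no Eulerian circuit.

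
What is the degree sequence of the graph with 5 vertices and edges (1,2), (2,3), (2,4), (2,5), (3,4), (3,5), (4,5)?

Step 1: Count edges incident to each vertex:
  deg(1) = 1 (neighbors: 2)
  deg(2) = 4 (neighbors: 1, 3, 4, 5)
  deg(3) = 3 (neighbors: 2, 4, 5)
  deg(4) = 3 (neighbors: 2, 3, 5)
  deg(5) = 3 (neighbors: 2, 3, 4)

Step 2: Sort degrees in non-increasing order:
  Degrees: [1, 4, 3, 3, 3] -> sorted: [4, 3, 3, 3, 1]

Degree sequence: [4, 3, 3, 3, 1]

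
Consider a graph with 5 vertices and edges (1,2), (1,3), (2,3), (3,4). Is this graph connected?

Step 1: Build adjacency list from edges:
  1: 2, 3
  2: 1, 3
  3: 1, 2, 4
  4: 3
  5: (none)

Step 2: Run BFS/DFS from vertex 1:
  Visited: {1, 2, 3, 4}
  Reached 4 of 5 vertices

Step 3: Only 4 of 5 vertices reached. Graph is disconnected.
Connected components: {1, 2, 3, 4}, {5}
Answer: No, the graph is not connected (2 components).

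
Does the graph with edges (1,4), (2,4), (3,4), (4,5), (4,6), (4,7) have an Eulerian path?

Step 1: Find the degree of each vertex:
  deg(1) = 1
  deg(2) = 1
  deg(3) = 1
  deg(4) = 6
  deg(5) = 1
  deg(6) = 1
  deg(7) = 1

Step 2: Count vertices with odd degree:
  Odd-degree vertices: 1, 2, 3, 5, 6, 7 (6 total)

Step 3: Apply Euler's theorem:
  - Eulerian circuit exists iff graph is connected and all vertices have even degree
  - Eulerian path exists iff graph is connected and has 0 or 2 odd-degree vertices

Graph has 6 odd-degree vertices (need 0 or 2).
Neither Eulerian path nor Eulerian circuit exists.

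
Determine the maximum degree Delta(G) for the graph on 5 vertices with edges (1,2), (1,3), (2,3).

Step 1: Count edges incident to each vertex:
  deg(1) = 2 (neighbors: 2, 3)
  deg(2) = 2 (neighbors: 1, 3)
  deg(3) = 2 (neighbors: 1, 2)
  deg(4) = 0 (neighbors: none)
  deg(5) = 0 (neighbors: none)

Step 2: Find maximum:
  max(2, 2, 2, 0, 0) = 2 (vertex 1)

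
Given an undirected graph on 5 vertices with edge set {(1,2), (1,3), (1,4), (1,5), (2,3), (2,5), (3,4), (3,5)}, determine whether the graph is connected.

Step 1: Build adjacency list from edges:
  1: 2, 3, 4, 5
  2: 1, 3, 5
  3: 1, 2, 4, 5
  4: 1, 3
  5: 1, 2, 3

Step 2: Run BFS/DFS from vertex 1:
  Visited: {1, 2, 3, 4, 5}
  Reached 5 of 5 vertices

Step 3: All 5 vertices reached from vertex 1, so the graph is connected.
Answer: Yes, the graph is connected.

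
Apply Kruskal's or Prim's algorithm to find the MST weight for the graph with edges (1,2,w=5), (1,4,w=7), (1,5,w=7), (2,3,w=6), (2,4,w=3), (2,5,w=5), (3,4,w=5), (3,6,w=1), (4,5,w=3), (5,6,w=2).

Apply Kruskal's algorithm (sort edges by weight, add if no cycle):

Sorted edges by weight:
  (3,6) w=1
  (5,6) w=2
  (2,4) w=3
  (4,5) w=3
  (1,2) w=5
  (2,5) w=5
  (3,4) w=5
  (2,3) w=6
  (1,5) w=7
  (1,4) w=7

Add edge (3,6) w=1 -- no cycle. Running total: 1
Add edge (5,6) w=2 -- no cycle. Running total: 3
Add edge (2,4) w=3 -- no cycle. Running total: 6
Add edge (4,5) w=3 -- no cycle. Running total: 9
Add edge (1,2) w=5 -- no cycle. Running total: 14

MST edges: (3,6,w=1), (5,6,w=2), (2,4,w=3), (4,5,w=3), (1,2,w=5)
Total MST weight: 1 + 2 + 3 + 3 + 5 = 14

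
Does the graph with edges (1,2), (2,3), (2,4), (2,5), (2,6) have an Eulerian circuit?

Step 1: Find the degree of each vertex:
  deg(1) = 1
  deg(2) = 5
  deg(3) = 1
  deg(4) = 1
  deg(5) = 1
  deg(6) = 1

Step 2: Count vertices with odd degree:
  Odd-degree vertices: 1, 2, 3, 4, 5, 6 (6 total)

Step 3: Apply Euler's theorem:
  - Eulerian circuit exists iff graph is connected and all vertices have even degree
  - Eulerian path exists iff graph is connected and has 0 or 2 odd-degree vertices

Graph has 6 odd-degree vertices (need 0 or 2).
Neither Eulerian path nor Eulerian circuit exists.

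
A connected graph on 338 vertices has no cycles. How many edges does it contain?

A tree on n vertices always has exactly n - 1 edges.
For n = 338: edges = 338 - 1 = 337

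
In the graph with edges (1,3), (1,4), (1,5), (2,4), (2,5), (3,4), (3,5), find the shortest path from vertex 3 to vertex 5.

Step 1: Build adjacency list:
  1: 3, 4, 5
  2: 4, 5
  3: 1, 4, 5
  4: 1, 2, 3
  5: 1, 2, 3

Step 2: BFS from vertex 3 to find shortest path to 5:
  vertex 1 reached at distance 1
  vertex 4 reached at distance 1
  vertex 5 reached at distance 1

Step 3: Shortest path: 3 -> 5
Path length: 1 edge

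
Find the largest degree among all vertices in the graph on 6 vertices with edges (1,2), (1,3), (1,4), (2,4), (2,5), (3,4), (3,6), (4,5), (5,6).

Step 1: Count edges incident to each vertex:
  deg(1) = 3 (neighbors: 2, 3, 4)
  deg(2) = 3 (neighbors: 1, 4, 5)
  deg(3) = 3 (neighbors: 1, 4, 6)
  deg(4) = 4 (neighbors: 1, 2, 3, 5)
  deg(5) = 3 (neighbors: 2, 4, 6)
  deg(6) = 2 (neighbors: 3, 5)

Step 2: Find maximum:
  max(3, 3, 3, 4, 3, 2) = 4 (vertex 4)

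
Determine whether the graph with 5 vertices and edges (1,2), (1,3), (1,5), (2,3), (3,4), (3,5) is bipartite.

Step 1: Attempt 2-coloring using BFS:
  Start at vertex 1, assign color 0
  Color vertex 2 with color 1 (neighbor of 1)
  Color vertex 3 with color 1 (neighbor of 1)
  Color vertex 5 with color 1 (neighbor of 1)

Step 2: Conflict found! Vertices 2 and 3 are adjacent but have the same color.
This means the graph contains an odd cycle.

The graph is NOT bipartite.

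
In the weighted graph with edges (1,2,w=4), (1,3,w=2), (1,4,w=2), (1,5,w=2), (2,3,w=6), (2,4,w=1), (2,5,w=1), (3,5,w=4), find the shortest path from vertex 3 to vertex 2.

Step 1: Build adjacency list with weights:
  1: 2(w=4), 3(w=2), 4(w=2), 5(w=2)
  2: 1(w=4), 3(w=6), 4(w=1), 5(w=1)
  3: 1(w=2), 2(w=6), 5(w=4)
  4: 1(w=2), 2(w=1)
  5: 1(w=2), 2(w=1), 3(w=4)

Step 2: Apply Dijkstra's algorithm from vertex 3:
  Visit vertex 3 (distance=0)
    Update dist[1] = 2
    Update dist[2] = 6
    Update dist[5] = 4
  Visit vertex 1 (distance=2)
    Update dist[4] = 4
  Visit vertex 4 (distance=4)
    Update dist[2] = 5
  Visit vertex 5 (distance=4)
  Visit vertex 2 (distance=5)

Step 3: Shortest path: 3 -> 5 -> 2
Total weight: 4 + 1 = 5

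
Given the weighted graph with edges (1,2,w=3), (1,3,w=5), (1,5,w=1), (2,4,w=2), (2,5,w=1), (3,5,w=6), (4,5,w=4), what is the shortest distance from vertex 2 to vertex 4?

Step 1: Build adjacency list with weights:
  1: 2(w=3), 3(w=5), 5(w=1)
  2: 1(w=3), 4(w=2), 5(w=1)
  3: 1(w=5), 5(w=6)
  4: 2(w=2), 5(w=4)
  5: 1(w=1), 2(w=1), 3(w=6), 4(w=4)

Step 2: Apply Dijkstra's algorithm from vertex 2:
  Visit vertex 2 (distance=0)
    Update dist[1] = 3
    Update dist[4] = 2
    Update dist[5] = 1
  Visit vertex 5 (distance=1)
    Update dist[1] = 2
    Update dist[3] = 7
  Visit vertex 1 (distance=2)
  Visit vertex 4 (distance=2)

Step 3: Shortest path: 2 -> 4
Total weight: 2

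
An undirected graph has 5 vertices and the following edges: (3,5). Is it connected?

Step 1: Build adjacency list from edges:
  1: (none)
  2: (none)
  3: 5
  4: (none)
  5: 3

Step 2: Run BFS/DFS from vertex 1:
  Visited: {1}
  Reached 1 of 5 vertices

Step 3: Only 1 of 5 vertices reached. Graph is disconnected.
Connected components: {1}, {2}, {3, 5}, {4}
Answer: No, the graph is not connected (4 components).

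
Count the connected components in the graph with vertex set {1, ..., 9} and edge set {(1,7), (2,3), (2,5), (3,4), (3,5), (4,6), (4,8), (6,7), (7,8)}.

Step 1: Build adjacency list from edges:
  1: 7
  2: 3, 5
  3: 2, 4, 5
  4: 3, 6, 8
  5: 2, 3
  6: 4, 7
  7: 1, 6, 8
  8: 4, 7
  9: (none)

Step 2: Run BFS/DFS from vertex 1:
  Visited: {1, 7, 6, 8, 4, 3, 2, 5}
  Reached 8 of 9 vertices

Step 3: Only 8 of 9 vertices reached. Graph is disconnected.
Connected components: {1, 2, 3, 4, 5, 6, 7, 8}, {9}
Number of connected components: 2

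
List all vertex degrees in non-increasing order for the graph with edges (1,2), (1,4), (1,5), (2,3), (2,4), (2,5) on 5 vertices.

Step 1: Count edges incident to each vertex:
  deg(1) = 3 (neighbors: 2, 4, 5)
  deg(2) = 4 (neighbors: 1, 3, 4, 5)
  deg(3) = 1 (neighbors: 2)
  deg(4) = 2 (neighbors: 1, 2)
  deg(5) = 2 (neighbors: 1, 2)

Step 2: Sort degrees in non-increasing order:
  Degrees: [3, 4, 1, 2, 2] -> sorted: [4, 3, 2, 2, 1]

Degree sequence: [4, 3, 2, 2, 1]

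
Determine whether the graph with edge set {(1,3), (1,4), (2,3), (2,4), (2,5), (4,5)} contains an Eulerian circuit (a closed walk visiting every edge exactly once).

Step 1: Find the degree of each vertex:
  deg(1) = 2
  deg(2) = 3
  deg(3) = 2
  deg(4) = 3
  deg(5) = 2

Step 2: Count vertices with odd degree:
  Odd-degree vertices: 2, 4 (2 total)

Step 3: Apply Euler's theorem:
  - Eulerian circuit exists iff graph is connected and all vertices have even degree
  - Eulerian path exists iff graph is connected and has 0 or 2 odd-degree vertices

Graph is connected with exactly 2 odd-degree vertices (2, 4).
Eulerian path exists (starting and ending at the odd-degree vertices), but no Eulerian circuit.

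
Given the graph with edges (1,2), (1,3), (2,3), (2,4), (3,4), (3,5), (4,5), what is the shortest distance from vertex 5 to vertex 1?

Step 1: Build adjacency list:
  1: 2, 3
  2: 1, 3, 4
  3: 1, 2, 4, 5
  4: 2, 3, 5
  5: 3, 4

Step 2: BFS from vertex 5 to find shortest path to 1:
  vertex 3 reached at distance 1
  vertex 4 reached at distance 1
  vertex 1 reached at distance 2

Step 3: Shortest path: 5 -> 3 -> 1
Path length: 2 edges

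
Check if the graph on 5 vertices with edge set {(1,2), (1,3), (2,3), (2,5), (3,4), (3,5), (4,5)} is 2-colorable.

Step 1: Attempt 2-coloring using BFS:
  Start at vertex 1, assign color 0
  Color vertex 2 with color 1 (neighbor of 1)
  Color vertex 3 with color 1 (neighbor of 1)

Step 2: Conflict found! Vertices 2 and 3 are adjacent but have the same color.
This means the graph contains an odd cycle.

The graph is NOT bipartite.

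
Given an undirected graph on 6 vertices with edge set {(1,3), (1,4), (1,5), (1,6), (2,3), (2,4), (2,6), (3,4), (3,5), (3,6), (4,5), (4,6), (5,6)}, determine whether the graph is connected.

Step 1: Build adjacency list from edges:
  1: 3, 4, 5, 6
  2: 3, 4, 6
  3: 1, 2, 4, 5, 6
  4: 1, 2, 3, 5, 6
  5: 1, 3, 4, 6
  6: 1, 2, 3, 4, 5

Step 2: Run BFS/DFS from vertex 1:
  Visited: {1, 3, 4, 5, 6, 2}
  Reached 6 of 6 vertices

Step 3: All 6 vertices reached from vertex 1, so the graph is connected.
Answer: Yes, the graph is connected.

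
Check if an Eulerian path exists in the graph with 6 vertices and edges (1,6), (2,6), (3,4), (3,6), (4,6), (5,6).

Step 1: Find the degree of each vertex:
  deg(1) = 1
  deg(2) = 1
  deg(3) = 2
  deg(4) = 2
  deg(5) = 1
  deg(6) = 5

Step 2: Count vertices with odd degree:
  Odd-degree vertices: 1, 2, 5, 6 (4 total)

Step 3: Apply Euler's theorem:
  - Eulerian circuit exists iff graph is connected and all vertices have even degree
  - Eulerian path exists iff graph is connected and has 0 or 2 odd-degree vertices

Graph has 4 odd-degree vertices (need 0 or 2).
Neither Eulerian path nor Eulerian circuit exists.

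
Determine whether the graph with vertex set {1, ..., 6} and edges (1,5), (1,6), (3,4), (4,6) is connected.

Step 1: Build adjacency list from edges:
  1: 5, 6
  2: (none)
  3: 4
  4: 3, 6
  5: 1
  6: 1, 4

Step 2: Run BFS/DFS from vertex 1:
  Visited: {1, 5, 6, 4, 3}
  Reached 5 of 6 vertices

Step 3: Only 5 of 6 vertices reached. Graph is disconnected.
Connected components: {1, 3, 4, 5, 6}, {2}
Answer: No, the graph is not connected (2 components).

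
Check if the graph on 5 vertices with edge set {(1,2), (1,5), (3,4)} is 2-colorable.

Step 1: Attempt 2-coloring using BFS:
  Start at vertex 1, assign color 0
  Color vertex 2 with color 1 (neighbor of 1)
  Color vertex 5 with color 1 (neighbor of 1)
  Start new component at vertex 3, assign color 0
  Color vertex 4 with color 1 (neighbor of 3)

Step 2: 2-coloring succeeded. No conflicts found.
  Set A (color 0): {1, 3}
  Set B (color 1): {2, 4, 5}

The graph is bipartite with partition {1, 3}, {2, 4, 5}.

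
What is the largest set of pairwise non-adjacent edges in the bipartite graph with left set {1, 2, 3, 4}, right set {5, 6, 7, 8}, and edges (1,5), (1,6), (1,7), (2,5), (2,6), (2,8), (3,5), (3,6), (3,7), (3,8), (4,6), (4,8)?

Step 1: List the neighbors of each left vertex:
  1: 5, 6, 7
  2: 5, 6, 8
  3: 5, 6, 7, 8
  4: 6, 8

Step 2: Greedily match left vertices, then look for augmenting paths:
  Match 1 -- 5
  Match 2 -- 6
  Match 3 -- 7
  Match 4 -- 8
  No augmenting path remains.

Step 3: Verify this is maximum:
  Matching size 4 = min(|L|, |R|) = min(4, 4), which is an upper bound, so this matching is maximum.

Maximum matching: {(1,5), (2,6), (3,7), (4,8)}
Size: 4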